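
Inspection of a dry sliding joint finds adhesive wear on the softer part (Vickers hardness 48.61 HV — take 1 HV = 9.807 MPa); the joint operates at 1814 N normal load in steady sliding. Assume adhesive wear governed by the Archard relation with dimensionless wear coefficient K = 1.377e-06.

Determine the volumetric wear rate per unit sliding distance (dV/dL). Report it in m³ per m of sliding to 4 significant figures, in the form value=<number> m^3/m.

value=5.240e-12 m^3/m

The intermediates are displayed rounded, and all arithmetic keeps exact precision — a single final rounding, at four significant figures.
Hardness H = 48.61 HV × 9.807 MPa/HV = 476.7 MPa = 4.767e+08 Pa.
Working in SI base units: W = 1814 N, H = 4.767e+08 Pa, K = 1.377e-06.
Volumetric rate dV/dL = K·W/H — distance-free: 1.377e-06 · 1814 / 4.767e+08 = 5.240e-12 m³/m.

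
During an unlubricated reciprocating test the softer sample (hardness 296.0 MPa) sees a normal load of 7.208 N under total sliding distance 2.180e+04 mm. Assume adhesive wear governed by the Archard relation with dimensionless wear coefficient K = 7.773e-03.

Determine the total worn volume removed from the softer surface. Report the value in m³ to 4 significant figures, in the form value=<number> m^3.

value=4.126e-09 m^3

All working math holds full precision — quoted intermediates are rounded; rounded just once, at four significant digits.
Convert: Sliding distance L = 2.180e+04 mm = 21.80 m.
Convert: Hardness H = 296.0 MPa = 2.960e+08 Pa.
SI base units throughout: W = 7.208 N, H = 2.960e+08 Pa, K = 7.773e-03.
Archard relation: V = K·W·L/H = 7.773e-03 · 7.208 · 21.80 / 2.960e+08 = 4.126e-09 m³.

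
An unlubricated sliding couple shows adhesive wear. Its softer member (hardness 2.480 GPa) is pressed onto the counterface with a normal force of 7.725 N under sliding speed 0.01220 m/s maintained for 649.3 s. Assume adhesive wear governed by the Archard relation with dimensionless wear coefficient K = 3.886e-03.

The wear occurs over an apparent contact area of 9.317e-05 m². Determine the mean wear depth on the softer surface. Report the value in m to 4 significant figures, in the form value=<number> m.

value=1.029e-06 m

Intermediates are shown rounded. The computation holds full precision, and a single final rounding, at four significant digits.
Convert: The distance L = v·t = 0.01220 m/s × 649.3 s = 7.921 m.
Convert: Hardness H = 2.480 GPa = 2.480e+09 Pa.
Restated in SI base units: W = 7.725 N, H = 2.480e+09 Pa, K = 3.886e-03.
Archard relation: V = K·W·L/H = 3.886e-03 · 7.725 · 7.921 / 2.480e+09 = 9.589e-11 m³.
Depth of wear h = V/A = 9.589e-11 / 9.317e-05 = 1.029e-06 m.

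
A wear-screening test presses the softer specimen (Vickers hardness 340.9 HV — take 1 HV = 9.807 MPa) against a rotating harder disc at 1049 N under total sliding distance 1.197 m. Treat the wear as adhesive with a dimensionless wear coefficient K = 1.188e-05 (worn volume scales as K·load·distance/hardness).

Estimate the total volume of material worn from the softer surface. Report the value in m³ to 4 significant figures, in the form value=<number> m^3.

value=4.462e-12 m^3

The computation runs at full float precision. Quoted intermediates are rounded; one last rounding: 4 significant figures.
Convert: Hardness H = 340.9 HV × 9.807 MPa/HV = 3343 MPa = 3.343e+09 Pa.
As SI base values: W = 1049 N, H = 3.343e+09 Pa, K = 1.188e-05.
Worn volume V = K·W·L/H = 1.188e-05 · 1049 · 1.197 / 3.343e+09 = 4.462e-12 m³.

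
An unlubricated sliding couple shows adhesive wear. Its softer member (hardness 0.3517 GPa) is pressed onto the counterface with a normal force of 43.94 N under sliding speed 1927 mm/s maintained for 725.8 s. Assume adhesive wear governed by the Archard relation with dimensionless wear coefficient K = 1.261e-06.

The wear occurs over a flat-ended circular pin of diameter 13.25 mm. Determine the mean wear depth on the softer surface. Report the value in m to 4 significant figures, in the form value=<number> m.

value=1.598e-06 m

All working math runs at exact precision — shown intermediates are rounded; a single final rounding, at 4 significant figures.
Sliding speed v = 1927 mm/s = 1.927 m/s. Distance L = v·t = 1.927 m/s × 725.8 s = 1399 m.
Hardness H = 0.3517 GPa = 3.517e+08 Pa.
Pin diameter d = 13.25 mm = 0.01325 m. Contact area A = π·d²/4 = π·(0.01325 m)²/4 = 1.379e-04 m².
Restated in SI base units: W = 43.94 N, H = 3.517e+08 Pa, K = 1.261e-06.
Volume removed: V = K·W·L/H = 1.261e-06 · 43.94 · 1399 / 3.517e+08 = 2.203e-10 m³.
Average depth h = V/A = 2.203e-10 / 1.379e-04 = 1.598e-06 m.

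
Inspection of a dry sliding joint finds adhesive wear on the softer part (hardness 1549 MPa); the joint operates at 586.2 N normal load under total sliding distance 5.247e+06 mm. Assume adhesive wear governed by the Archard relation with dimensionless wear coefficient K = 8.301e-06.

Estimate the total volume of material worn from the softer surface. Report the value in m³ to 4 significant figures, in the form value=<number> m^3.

value=1.648e-08 m^3

Quoted intermediates are rounded. All arithmetic holds full float precision; a single final rounding: four significant digits.
The distance L = 5.247e+06 mm = 5247 m.
Hardness H = 1549 MPa = 1.549e+09 Pa.
In SI base units, W = 586.2 N, H = 1.549e+09 Pa, K = 8.301e-06.
By Archard's law, V = K·W·L/H = 8.301e-06 · 586.2 · 5247 / 1.549e+09 = 1.648e-08 m³.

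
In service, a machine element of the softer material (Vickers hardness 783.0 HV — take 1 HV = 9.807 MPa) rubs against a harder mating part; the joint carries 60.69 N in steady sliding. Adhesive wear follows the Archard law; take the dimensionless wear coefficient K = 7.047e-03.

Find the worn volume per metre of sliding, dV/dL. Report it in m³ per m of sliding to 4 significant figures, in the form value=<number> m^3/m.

Every step keeps exact precision; shown intermediates are rounded. Rounded once at the end, at four significant digits.
Hardness H = 783.0 HV × 9.807 MPa/HV = 7679 MPa = 7.679e+09 Pa.
SI base units throughout: W = 60.69 N, H = 7.679e+09 Pa, K = 7.047e-03.
Rate of wear dV/dL = K·W/H — distance-free: 7.047e-03 · 60.69 / 7.679e+09 = 5.570e-11 m³/m.

value=5.570e-11 m^3/m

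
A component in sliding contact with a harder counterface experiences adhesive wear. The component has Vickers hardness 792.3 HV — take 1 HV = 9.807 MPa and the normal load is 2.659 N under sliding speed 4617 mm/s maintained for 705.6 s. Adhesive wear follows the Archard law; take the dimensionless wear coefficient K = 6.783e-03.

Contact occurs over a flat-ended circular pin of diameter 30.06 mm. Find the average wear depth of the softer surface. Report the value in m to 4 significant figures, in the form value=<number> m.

Quoted intermediates are rounded, and all arithmetic carries full float precision; a lone final rounding: 4 significant figures.
Convert: Sliding speed v = 4617 mm/s = 4.617 m/s. Path length L = v·t = 4.617 m/s × 705.6 s = 3258 m.
Convert: Hardness H = 792.3 HV × 9.807 MPa/HV = 7770 MPa = 7.770e+09 Pa.
Convert: Pin diameter d = 30.06 mm = 0.03006 m. Contact area A = π·d²/4 = π·(0.03006 m)²/4 = 7.097e-04 m².
In SI base units: W = 2.659 N, H = 7.770e+09 Pa, K = 6.783e-03.
Volume removed: V = K·W·L/H = 6.783e-03 · 2.659 · 3258 / 7.770e+09 = 7.562e-09 m³.
Mean depth h = V/A = 7.562e-09 / 7.097e-04 = 1.066e-05 m.

value=1.066e-05 m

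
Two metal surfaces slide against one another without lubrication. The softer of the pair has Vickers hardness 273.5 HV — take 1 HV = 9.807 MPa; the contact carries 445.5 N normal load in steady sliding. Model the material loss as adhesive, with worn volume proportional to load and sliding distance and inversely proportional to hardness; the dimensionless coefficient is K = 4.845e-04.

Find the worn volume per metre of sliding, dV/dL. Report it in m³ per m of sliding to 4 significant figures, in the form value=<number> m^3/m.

Displayed values are rounded. Every step maintains full float precision — one final rounding, at 4 significant digits.
Hardness H = 273.5 HV × 9.807 MPa/HV = 2682 MPa = 2.682e+09 Pa.
In SI base units: W = 445.5 N, H = 2.682e+09 Pa, K = 4.845e-04.
Wear rate dV/dL = K·W/H, so: 4.845e-04 · 445.5 / 2.682e+09 = 8.047e-11 m³/m.

value=8.047e-11 m^3/m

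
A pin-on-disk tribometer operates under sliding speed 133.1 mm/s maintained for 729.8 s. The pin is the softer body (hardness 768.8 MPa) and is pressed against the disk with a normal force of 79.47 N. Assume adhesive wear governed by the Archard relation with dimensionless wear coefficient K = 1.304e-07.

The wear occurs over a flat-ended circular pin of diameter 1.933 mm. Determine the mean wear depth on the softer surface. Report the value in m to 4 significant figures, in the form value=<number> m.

value=4.462e-07 m

All working math holds full float precision; displayed values are rounded — rounded just once: 4 significant digits.
Sliding speed v = 133.1 mm/s = 0.1331 m/s. Total distance L = v·t = 0.1331 m/s × 729.8 s = 97.14 m.
Hardness H = 768.8 MPa = 7.688e+08 Pa.
Pin diameter d = 1.933 mm = 0.001933 m. Contact area A = π·d²/4 = π·(0.001933 m)²/4 = 2.935e-06 m².
As SI base values: W = 79.47 N, H = 7.688e+08 Pa, K = 1.304e-07.
Archard volume V = K·W·L/H = 1.304e-07 · 79.47 · 97.14 / 7.688e+08 = 1.309e-12 m³.
Mean depth h = V/A = 1.309e-12 / 2.935e-06 = 4.462e-07 m.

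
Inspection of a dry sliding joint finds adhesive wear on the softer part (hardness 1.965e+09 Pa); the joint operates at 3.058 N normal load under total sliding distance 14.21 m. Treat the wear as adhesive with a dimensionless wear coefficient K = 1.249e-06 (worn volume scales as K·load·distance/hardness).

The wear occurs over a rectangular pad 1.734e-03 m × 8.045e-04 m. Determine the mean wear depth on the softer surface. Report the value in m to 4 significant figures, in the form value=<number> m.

Intermediates are shown rounded; every step holds full precision, and a single final rounding to four significant figures.
Contact area A = 1.734e-03 m × 8.045e-04 m = 1.395e-06 m².
In SI base units, W = 3.058 N, H = 1.965e+09 Pa, K = 1.249e-06.
Archard relation: V = K·W·L/H = 1.249e-06 · 3.058 · 14.21 / 1.965e+09 = 2.762e-14 m³.
Wear depth h = V/A = 2.762e-14 / 1.395e-06 = 1.980e-08 m.

value=1.980e-08 m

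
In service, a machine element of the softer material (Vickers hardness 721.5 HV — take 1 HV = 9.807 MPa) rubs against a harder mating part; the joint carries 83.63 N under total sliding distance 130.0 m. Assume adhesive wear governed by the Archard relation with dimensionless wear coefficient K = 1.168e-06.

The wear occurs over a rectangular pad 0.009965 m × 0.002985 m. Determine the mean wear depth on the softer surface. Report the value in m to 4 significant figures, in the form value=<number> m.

Printed values are rounded — all working math holds full float precision. Rounded once at the end to 4 significant digits.
Convert: Hardness H = 721.5 HV × 9.807 MPa/HV = 7076 MPa = 7.076e+09 Pa.
Convert: Contact area A = 0.009965 m × 0.002985 m = 2.975e-05 m².
In SI base units, W = 83.63 N, H = 7.076e+09 Pa, K = 1.168e-06.
Archard relation: V = K·W·L/H = 1.168e-06 · 83.63 · 130.0 / 7.076e+09 = 1.795e-12 m³.
Depth of wear h = V/A = 1.795e-12 / 2.975e-05 = 6.033e-08 m.

value=6.033e-08 m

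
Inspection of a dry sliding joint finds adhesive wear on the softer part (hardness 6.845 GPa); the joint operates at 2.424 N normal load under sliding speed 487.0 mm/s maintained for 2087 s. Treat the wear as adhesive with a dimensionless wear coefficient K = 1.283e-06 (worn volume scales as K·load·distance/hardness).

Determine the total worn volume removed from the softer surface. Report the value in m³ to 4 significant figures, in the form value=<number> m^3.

value=4.618e-13 m^3

Every step runs at exact precision; printed values are rounded. Rounded just once to four significant figures.
Sliding speed v = 487.0 mm/s = 0.4870 m/s. Path length L = v·t = 0.4870 m/s × 2087 s = 1016 m.
Hardness H = 6.845 GPa = 6.845e+09 Pa.
SI base units throughout: W = 2.424 N, H = 6.845e+09 Pa, K = 1.283e-06.
The Archard volume V = K·W·L/H = 1.283e-06 · 2.424 · 1016 / 6.845e+09 = 4.618e-13 m³.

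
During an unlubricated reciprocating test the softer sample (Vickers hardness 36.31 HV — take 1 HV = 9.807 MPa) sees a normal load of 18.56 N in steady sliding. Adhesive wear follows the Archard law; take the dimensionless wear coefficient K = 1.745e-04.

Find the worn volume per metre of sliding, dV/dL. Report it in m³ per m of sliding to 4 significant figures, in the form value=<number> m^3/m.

Intermediate values appear rounded. All arithmetic maintains full precision; rounded once at the end to 4 significant digits.
Hardness H = 36.31 HV × 9.807 MPa/HV = 356.1 MPa = 3.561e+08 Pa.
In SI base units, W = 18.56 N, H = 3.561e+08 Pa, K = 1.745e-04.
Rate of wear dV/dL = K·W/H: 1.745e-04 · 18.56 / 3.561e+08 = 9.095e-12 m³/m.

value=9.095e-12 m^3/m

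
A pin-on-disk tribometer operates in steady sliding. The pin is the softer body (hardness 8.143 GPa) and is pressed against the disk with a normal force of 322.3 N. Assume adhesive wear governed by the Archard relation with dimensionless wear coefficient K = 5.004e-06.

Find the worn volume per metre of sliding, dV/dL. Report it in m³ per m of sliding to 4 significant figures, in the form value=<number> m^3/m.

The computation maintains full precision — intermediate values are printed rounded. Rounded just once: four significant digits.
Hardness H = 8.143 GPa = 8.143e+09 Pa.
Working in SI base units: W = 322.3 N, H = 8.143e+09 Pa, K = 5.004e-06.
Sliding wear rate dV/dL = K·W/H, so: 5.004e-06 · 322.3 / 8.143e+09 = 1.981e-13 m³/m.

value=1.981e-13 m^3/m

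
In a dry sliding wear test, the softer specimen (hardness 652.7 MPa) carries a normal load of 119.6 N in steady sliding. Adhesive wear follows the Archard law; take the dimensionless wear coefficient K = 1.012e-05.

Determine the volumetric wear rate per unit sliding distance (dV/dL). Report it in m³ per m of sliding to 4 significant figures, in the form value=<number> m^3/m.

value=1.854e-12 m^3/m

Intermediate values are displayed rounded. The computation runs at exact precision, and a lone final rounding: four significant digits.
Convert: Hardness H = 652.7 MPa = 6.527e+08 Pa.
As SI base values: W = 119.6 N, H = 6.527e+08 Pa, K = 1.012e-05.
Wear rate dV/dL = K·W/H (no L dependence): 1.012e-05 · 119.6 / 6.527e+08 = 1.854e-12 m³/m.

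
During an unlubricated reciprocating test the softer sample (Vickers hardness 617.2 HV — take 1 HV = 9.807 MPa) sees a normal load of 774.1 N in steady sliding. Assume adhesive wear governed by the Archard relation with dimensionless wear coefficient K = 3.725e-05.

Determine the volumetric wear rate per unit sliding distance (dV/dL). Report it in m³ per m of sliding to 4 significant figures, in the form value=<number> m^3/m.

All working math maintains exact precision. The intermediates appear rounded — one final rounding to four significant digits.
Hardness H = 617.2 HV × 9.807 MPa/HV = 6053 MPa = 6.053e+09 Pa.
Collected in SI base units: W = 774.1 N, H = 6.053e+09 Pa, K = 3.725e-05.
Sliding wear rate dV/dL = K·W/H (no L dependence): 3.725e-05 · 774.1 / 6.053e+09 = 4.764e-12 m³/m.

value=4.764e-12 m^3/m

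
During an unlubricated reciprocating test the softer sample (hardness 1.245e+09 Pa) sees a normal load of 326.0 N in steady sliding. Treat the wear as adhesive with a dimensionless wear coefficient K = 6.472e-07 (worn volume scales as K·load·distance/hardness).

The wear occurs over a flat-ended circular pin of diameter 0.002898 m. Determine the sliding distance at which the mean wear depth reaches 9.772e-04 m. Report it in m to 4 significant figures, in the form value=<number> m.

The computation runs at full precision, and intermediate values are shown rounded, and one last rounding to four significant digits.
Convert: Contact area A = π·d²/4 = π·(0.002898 m)²/4 = 6.596e-06 m².
In SI base units, W = 326.0 N, H = 1.245e+09 Pa, K = 6.472e-07.
Wearable volume V_lim = h_lim·A = 9.772e-04 · 6.596e-06 = 6.446e-09 m³.
Thus life L = V_lim·H/(K·W) = 6.446e-09 · 1.245e+09 / (6.472e-07 · 326.0) = 3.803e+04 m.

value=3.803e+04 m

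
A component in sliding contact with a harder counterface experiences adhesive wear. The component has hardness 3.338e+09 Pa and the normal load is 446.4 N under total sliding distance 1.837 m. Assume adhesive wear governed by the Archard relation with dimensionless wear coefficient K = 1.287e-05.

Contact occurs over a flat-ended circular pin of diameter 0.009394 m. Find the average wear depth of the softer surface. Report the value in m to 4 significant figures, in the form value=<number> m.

value=4.562e-08 m

The intermediates are displayed rounded. All arithmetic keeps exact precision; a single final rounding to 4 significant digits.
Contact area A = π·d²/4 = π·(0.009394 m)²/4 = 6.931e-05 m².
SI base units throughout: W = 446.4 N, H = 3.338e+09 Pa, K = 1.287e-05.
By Archard's law, V = K·W·L/H = 1.287e-05 · 446.4 · 1.837 / 3.338e+09 = 3.162e-12 m³.
Depth of wear h = V/A = 3.162e-12 / 6.931e-05 = 4.562e-08 m.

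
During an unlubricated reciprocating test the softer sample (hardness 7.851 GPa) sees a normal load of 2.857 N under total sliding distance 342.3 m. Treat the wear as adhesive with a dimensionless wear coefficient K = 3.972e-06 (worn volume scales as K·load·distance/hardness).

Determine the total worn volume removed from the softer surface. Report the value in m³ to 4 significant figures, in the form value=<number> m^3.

value=4.948e-13 m^3

The computation carries exact precision, and the intermediates are displayed rounded. Rounded once at the end to four significant digits.
Convert: Hardness H = 7.851 GPa = 7.851e+09 Pa.
As SI base values: W = 2.857 N, H = 7.851e+09 Pa, K = 3.972e-06.
The Archard volume V = K·W·L/H = 3.972e-06 · 2.857 · 342.3 / 7.851e+09 = 4.948e-13 m³.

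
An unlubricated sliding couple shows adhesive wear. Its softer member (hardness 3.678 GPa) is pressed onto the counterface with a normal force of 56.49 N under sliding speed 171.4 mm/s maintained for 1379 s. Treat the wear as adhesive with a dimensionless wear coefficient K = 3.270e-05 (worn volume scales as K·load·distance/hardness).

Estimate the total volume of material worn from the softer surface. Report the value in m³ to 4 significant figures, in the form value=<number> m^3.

Every step maintains full precision. Intermediate values appear rounded; a single final rounding, at 4 significant figures.
Sliding speed v = 171.4 mm/s = 0.1714 m/s. The distance L = v·t = 0.1714 m/s × 1379 s = 236.4 m.
Hardness H = 3.678 GPa = 3.678e+09 Pa.
Collected in SI base units: W = 56.49 N, H = 3.678e+09 Pa, K = 3.270e-05.
Apply Archard: V = K·W·L/H = 3.270e-05 · 56.49 · 236.4 / 3.678e+09 = 1.187e-10 m³.

value=1.187e-10 m^3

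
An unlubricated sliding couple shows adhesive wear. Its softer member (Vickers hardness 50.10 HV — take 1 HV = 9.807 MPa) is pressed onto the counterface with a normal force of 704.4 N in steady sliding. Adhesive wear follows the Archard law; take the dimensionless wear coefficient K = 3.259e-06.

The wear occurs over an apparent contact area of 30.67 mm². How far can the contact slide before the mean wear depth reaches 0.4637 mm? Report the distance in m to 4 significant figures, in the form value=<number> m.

The algebra holds exact precision — intermediate values are shown rounded. Rounded once at the end to four significant figures.
Convert: Hardness H = 50.10 HV × 9.807 MPa/HV = 491.3 MPa = 4.913e+08 Pa.
Convert: Contact area A = 30.67 mm² = 3.067e-05 m².
Convert: Depth limit h_lim = 0.4637 mm = 4.637e-04 m.
SI base units throughout: W = 704.4 N, H = 4.913e+08 Pa, K = 3.259e-06.
Volume at the limit: V_lim = h_lim·A = 4.637e-04 · 3.067e-05 = 1.422e-08 m³.
Sliding life L = V_lim·H/(K·W) = 1.422e-08 · 4.913e+08 / (3.259e-06 · 704.4) = 3044 m.

value=3044 m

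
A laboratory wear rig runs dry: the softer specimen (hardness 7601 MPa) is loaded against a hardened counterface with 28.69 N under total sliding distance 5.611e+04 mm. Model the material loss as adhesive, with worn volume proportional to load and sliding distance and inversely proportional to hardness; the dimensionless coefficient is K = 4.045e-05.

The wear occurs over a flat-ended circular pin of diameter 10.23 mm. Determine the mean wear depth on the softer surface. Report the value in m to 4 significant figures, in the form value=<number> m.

value=1.042e-07 m

All working math keeps full precision, and quoted intermediates are rounded; one last rounding to four significant digits.
Sliding distance L = 5.611e+04 mm = 56.11 m.
Hardness H = 7601 MPa = 7.601e+09 Pa.
Pin diameter d = 10.23 mm = 0.01023 m. Contact area A = π·d²/4 = π·(0.01023 m)²/4 = 8.219e-05 m².
As SI base values: W = 28.69 N, H = 7.601e+09 Pa, K = 4.045e-05.
By Archard's law, V = K·W·L/H = 4.045e-05 · 28.69 · 56.11 / 7.601e+09 = 8.567e-12 m³.
Mean wear depth h = V/A = 8.567e-12 / 8.219e-05 = 1.042e-07 m.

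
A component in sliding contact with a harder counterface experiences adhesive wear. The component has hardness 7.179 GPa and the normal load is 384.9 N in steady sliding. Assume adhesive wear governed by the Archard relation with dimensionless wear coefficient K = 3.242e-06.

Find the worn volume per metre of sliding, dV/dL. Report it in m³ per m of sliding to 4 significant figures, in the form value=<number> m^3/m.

value=1.738e-13 m^3/m

The intermediates are printed rounded — the computation runs at exact precision — one last rounding, at 4 significant digits.
Hardness H = 7.179 GPa = 7.179e+09 Pa.
Collected in SI base units: W = 384.9 N, H = 7.179e+09 Pa, K = 3.242e-06.
Wear rate dV/dL = K·W/H, so: 3.242e-06 · 384.9 / 7.179e+09 = 1.738e-13 m³/m.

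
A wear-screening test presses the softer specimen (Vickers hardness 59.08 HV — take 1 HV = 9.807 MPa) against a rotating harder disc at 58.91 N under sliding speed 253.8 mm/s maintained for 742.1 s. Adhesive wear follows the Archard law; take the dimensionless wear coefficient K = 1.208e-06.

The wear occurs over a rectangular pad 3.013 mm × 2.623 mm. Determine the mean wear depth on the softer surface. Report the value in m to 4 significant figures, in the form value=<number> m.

value=2.927e-06 m

The intermediates are displayed rounded; the algebra maintains exact precision. Rounded once at the end to 4 significant digits.
Sliding speed v = 253.8 mm/s = 0.2538 m/s. Distance L = v·t = 0.2538 m/s × 742.1 s = 188.3 m.
Hardness H = 59.08 HV × 9.807 MPa/HV = 579.4 MPa = 5.794e+08 Pa.
Pad sides 3.013 mm × 2.623 mm = 0.003013 m × 0.002623 m. Contact area A = 0.003013 m × 0.002623 m = 7.903e-06 m².
Expressed in SI base units: W = 58.91 N, H = 5.794e+08 Pa, K = 1.208e-06.
By Archard's law, V = K·W·L/H = 1.208e-06 · 58.91 · 188.3 / 5.794e+08 = 2.313e-11 m³.
Depth of wear h = V/A = 2.313e-11 / 7.903e-06 = 2.927e-06 m.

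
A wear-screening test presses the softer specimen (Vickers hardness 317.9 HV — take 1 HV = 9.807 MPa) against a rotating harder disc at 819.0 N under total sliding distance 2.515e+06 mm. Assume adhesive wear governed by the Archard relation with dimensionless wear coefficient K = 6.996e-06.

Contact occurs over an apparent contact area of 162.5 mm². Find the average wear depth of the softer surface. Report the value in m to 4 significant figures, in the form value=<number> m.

value=2.844e-05 m

All arithmetic runs at full float precision. Printed values are rounded, and one last rounding, at four significant figures.
Sliding distance L = 2.515e+06 mm = 2515 m.
Hardness H = 317.9 HV × 9.807 MPa/HV = 3118 MPa = 3.118e+09 Pa.
Contact area A = 162.5 mm² = 1.625e-04 m².
In SI base units, W = 819.0 N, H = 3.118e+09 Pa, K = 6.996e-06.
Archard volume V = K·W·L/H = 6.996e-06 · 819.0 · 2515 / 3.118e+09 = 4.622e-09 m³.
Mean depth h = V/A = 4.622e-09 / 1.625e-04 = 2.844e-05 m.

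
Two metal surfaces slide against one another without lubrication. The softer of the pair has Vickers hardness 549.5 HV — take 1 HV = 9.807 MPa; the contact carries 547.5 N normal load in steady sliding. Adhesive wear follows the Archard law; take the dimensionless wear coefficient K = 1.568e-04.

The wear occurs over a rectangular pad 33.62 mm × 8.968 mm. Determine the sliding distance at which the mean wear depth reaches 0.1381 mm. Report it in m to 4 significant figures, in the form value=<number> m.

value=2614 m

The intermediates are shown rounded — each operation holds full float precision — rounded just once: 4 significant digits.
Hardness H = 549.5 HV × 9.807 MPa/HV = 5389 MPa = 5.389e+09 Pa.
Pad sides 33.62 mm × 8.968 mm = 0.03362 m × 0.008968 m. Contact area A = 0.03362 m × 0.008968 m = 3.015e-04 m².
Depth limit h_lim = 0.1381 mm = 1.381e-04 m.
Collected in SI base units: W = 547.5 N, H = 5.389e+09 Pa, K = 1.568e-04.
At the depth limit, V_lim = h_lim·A = 1.381e-04 · 3.015e-04 = 4.164e-08 m³.
Thus life L = V_lim·H/(K·W) = 4.164e-08 · 5.389e+09 / (1.568e-04 · 547.5) = 2614 m.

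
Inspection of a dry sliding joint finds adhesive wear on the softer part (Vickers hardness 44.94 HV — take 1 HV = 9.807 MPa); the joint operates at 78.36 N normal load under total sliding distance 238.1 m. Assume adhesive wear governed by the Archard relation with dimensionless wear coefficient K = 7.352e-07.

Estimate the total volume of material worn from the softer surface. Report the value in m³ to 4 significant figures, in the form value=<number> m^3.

Every step holds full precision — intermediates appear rounded; one final rounding: four significant digits.
Hardness H = 44.94 HV × 9.807 MPa/HV = 440.7 MPa = 4.407e+08 Pa.
In SI base units, W = 78.36 N, H = 4.407e+08 Pa, K = 7.352e-07.
The Archard volume V = K·W·L/H = 7.352e-07 · 78.36 · 238.1 / 4.407e+08 = 3.112e-11 m³.

value=3.112e-11 m^3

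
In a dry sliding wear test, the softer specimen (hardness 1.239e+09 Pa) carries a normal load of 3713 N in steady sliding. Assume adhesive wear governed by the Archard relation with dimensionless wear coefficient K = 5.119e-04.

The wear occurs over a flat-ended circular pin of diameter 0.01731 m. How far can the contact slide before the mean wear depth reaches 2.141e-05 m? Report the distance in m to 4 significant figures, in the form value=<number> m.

The computation holds full precision; the intermediates appear rounded. Rounded once at the end, at four significant digits.
Contact area A = π·d²/4 = π·(0.01731 m)²/4 = 2.353e-04 m².
In SI base units: W = 3713 N, H = 1.239e+09 Pa, K = 5.119e-04.
Volume at the limit: V_lim = h_lim·A = 2.141e-05 · 2.353e-04 = 5.038e-09 m³.
Sliding life L = V_lim·H/(K·W) = 5.038e-09 · 1.239e+09 / (5.119e-04 · 3713) = 3.284 m.

value=3.284 m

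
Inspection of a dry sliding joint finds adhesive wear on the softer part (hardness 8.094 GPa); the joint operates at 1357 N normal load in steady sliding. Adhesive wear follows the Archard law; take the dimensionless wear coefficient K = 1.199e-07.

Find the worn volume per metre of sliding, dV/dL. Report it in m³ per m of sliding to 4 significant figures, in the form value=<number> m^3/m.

Every step holds exact precision; the intermediates are shown rounded. Rounded once at the end, at four significant digits.
Hardness H = 8.094 GPa = 8.094e+09 Pa.
SI base units throughout: W = 1357 N, H = 8.094e+09 Pa, K = 1.199e-07.
Rate of wear dV/dL = K·W/H (no L dependence): 1.199e-07 · 1357 / 8.094e+09 = 2.010e-14 m³/m.

value=2.010e-14 m^3/m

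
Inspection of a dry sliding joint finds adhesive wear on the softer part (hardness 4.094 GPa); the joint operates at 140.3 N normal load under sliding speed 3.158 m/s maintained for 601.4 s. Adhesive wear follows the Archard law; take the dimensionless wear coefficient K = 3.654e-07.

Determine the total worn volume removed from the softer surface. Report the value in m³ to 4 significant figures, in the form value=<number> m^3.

value=2.378e-11 m^3

The intermediates appear rounded; the computation runs at exact precision; a lone final rounding: 4 significant digits.
The distance L = v·t = 3.158 m/s × 601.4 s = 1899 m.
Hardness H = 4.094 GPa = 4.094e+09 Pa.
In SI base units: W = 140.3 N, H = 4.094e+09 Pa, K = 3.654e-07.
Archard volume V = K·W·L/H = 3.654e-07 · 140.3 · 1899 / 4.094e+09 = 2.378e-11 m³.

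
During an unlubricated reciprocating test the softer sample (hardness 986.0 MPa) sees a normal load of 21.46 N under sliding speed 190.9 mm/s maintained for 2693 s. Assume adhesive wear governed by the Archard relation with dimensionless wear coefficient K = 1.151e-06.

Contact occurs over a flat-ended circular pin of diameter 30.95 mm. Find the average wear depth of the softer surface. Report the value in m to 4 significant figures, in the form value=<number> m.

value=1.712e-08 m

Intermediate values are printed rounded; the computation keeps full float precision, and a single final rounding, at four significant digits.
Sliding speed v = 190.9 mm/s = 0.1909 m/s. Total distance L = v·t = 0.1909 m/s × 2693 s = 514.1 m.
Hardness H = 986.0 MPa = 9.860e+08 Pa.
Pin diameter d = 30.95 mm = 0.03095 m. Contact area A = π·d²/4 = π·(0.03095 m)²/4 = 7.523e-04 m².
In SI base units, W = 21.46 N, H = 9.860e+08 Pa, K = 1.151e-06.
Apply Archard: V = K·W·L/H = 1.151e-06 · 21.46 · 514.1 / 9.860e+08 = 1.288e-11 m³.
Average depth h = V/A = 1.288e-11 / 7.523e-04 = 1.712e-08 m.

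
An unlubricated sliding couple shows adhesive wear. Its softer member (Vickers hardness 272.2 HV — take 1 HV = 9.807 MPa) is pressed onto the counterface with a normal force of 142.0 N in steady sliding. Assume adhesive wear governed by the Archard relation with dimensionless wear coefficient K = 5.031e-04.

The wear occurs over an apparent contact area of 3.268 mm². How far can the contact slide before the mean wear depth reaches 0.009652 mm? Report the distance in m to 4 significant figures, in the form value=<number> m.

Every step carries full float precision; intermediates are printed rounded. Rounded just once, at 4 significant figures.
Hardness H = 272.2 HV × 9.807 MPa/HV = 2669 MPa = 2.669e+09 Pa.
Contact area A = 3.268 mm² = 3.268e-06 m².
Depth limit h_lim = 0.009652 mm = 9.652e-06 m.
Restated in SI base units: W = 142.0 N, H = 2.669e+09 Pa, K = 5.031e-04.
At the depth limit, V_lim = h_lim·A = 9.652e-06 · 3.268e-06 = 3.154e-11 m³.
Inverting, life L = V_lim·H/(K·W) = 3.154e-11 · 2.669e+09 / (5.031e-04 · 142.0) = 1.179 m.

value=1.179 m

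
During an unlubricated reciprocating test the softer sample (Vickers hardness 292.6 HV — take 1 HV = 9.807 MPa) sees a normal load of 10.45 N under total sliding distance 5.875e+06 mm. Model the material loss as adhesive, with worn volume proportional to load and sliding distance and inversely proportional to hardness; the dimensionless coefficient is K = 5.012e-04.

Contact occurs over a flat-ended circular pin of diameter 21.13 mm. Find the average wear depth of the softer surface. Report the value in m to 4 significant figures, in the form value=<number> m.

Quoted intermediates are rounded; all working math maintains exact precision, and a lone final rounding, at 4 significant figures.
Convert: The distance L = 5.875e+06 mm = 5875 m.
Convert: Hardness H = 292.6 HV × 9.807 MPa/HV = 2870 MPa = 2.870e+09 Pa.
Convert: Pin diameter d = 21.13 mm = 0.02113 m. Contact area A = π·d²/4 = π·(0.02113 m)²/4 = 3.507e-04 m².
Expressed in SI base units: W = 10.45 N, H = 2.870e+09 Pa, K = 5.012e-04.
Archard relation: V = K·W·L/H = 5.012e-04 · 10.45 · 5875 / 2.870e+09 = 1.072e-08 m³.
Depth of wear h = V/A = 1.072e-08 / 3.507e-04 = 3.058e-05 m.

value=3.058e-05 m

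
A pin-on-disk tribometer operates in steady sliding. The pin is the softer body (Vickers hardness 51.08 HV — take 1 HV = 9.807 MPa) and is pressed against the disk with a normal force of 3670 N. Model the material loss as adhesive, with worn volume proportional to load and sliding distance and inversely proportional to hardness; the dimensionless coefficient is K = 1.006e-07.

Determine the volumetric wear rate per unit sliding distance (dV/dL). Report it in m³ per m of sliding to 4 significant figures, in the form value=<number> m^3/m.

value=7.370e-13 m^3/m

Every step runs at full precision — quoted intermediates are rounded. Rounded just once to 4 significant digits.
Hardness H = 51.08 HV × 9.807 MPa/HV = 500.9 MPa = 5.009e+08 Pa.
Expressed in SI base units: W = 3670 N, H = 5.009e+08 Pa, K = 1.006e-07.
Sliding wear rate dV/dL = K·W/H, per unit distance: 1.006e-07 · 3670 / 5.009e+08 = 7.370e-13 m³/m.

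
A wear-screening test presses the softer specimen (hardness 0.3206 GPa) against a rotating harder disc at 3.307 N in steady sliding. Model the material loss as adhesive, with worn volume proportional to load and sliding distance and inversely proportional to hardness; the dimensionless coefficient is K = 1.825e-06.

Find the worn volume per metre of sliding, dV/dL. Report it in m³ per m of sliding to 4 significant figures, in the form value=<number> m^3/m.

Intermediates are printed rounded. Every step maintains full precision; rounded just once, at four significant digits.
Convert: Hardness H = 0.3206 GPa = 3.206e+08 Pa.
Restated in SI base units: W = 3.307 N, H = 3.206e+08 Pa, K = 1.825e-06.
Rate of wear dV/dL = K·W/H — distance-free: 1.825e-06 · 3.307 / 3.206e+08 = 1.882e-14 m³/m.

value=1.882e-14 m^3/m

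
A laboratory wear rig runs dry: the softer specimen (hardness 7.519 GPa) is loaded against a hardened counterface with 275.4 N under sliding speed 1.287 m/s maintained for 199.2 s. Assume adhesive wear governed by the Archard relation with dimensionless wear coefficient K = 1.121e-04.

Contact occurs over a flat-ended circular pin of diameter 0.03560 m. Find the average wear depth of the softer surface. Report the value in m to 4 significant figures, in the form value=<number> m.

All arithmetic runs at full float precision. Intermediates are printed rounded. Rounded just once: four significant figures.
Convert: Distance covered L = v·t = 1.287 m/s × 199.2 s = 256.4 m.
Convert: Hardness H = 7.519 GPa = 7.519e+09 Pa.
Convert: Contact area A = π·d²/4 = π·(0.03560 m)²/4 = 9.954e-04 m².
In SI base units: W = 275.4 N, H = 7.519e+09 Pa, K = 1.121e-04.
By Archard's law, V = K·W·L/H = 1.121e-04 · 275.4 · 256.4 / 7.519e+09 = 1.053e-09 m³.
Depth of wear h = V/A = 1.053e-09 / 9.954e-04 = 1.058e-06 m.

value=1.058e-06 m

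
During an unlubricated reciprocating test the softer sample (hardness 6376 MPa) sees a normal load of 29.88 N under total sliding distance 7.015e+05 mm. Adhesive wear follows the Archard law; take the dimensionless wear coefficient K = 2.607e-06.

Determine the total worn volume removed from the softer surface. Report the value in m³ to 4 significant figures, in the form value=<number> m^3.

value=8.570e-12 m^3

The computation keeps full float precision — the intermediates are shown rounded; rounded just once: 4 significant figures.
Convert: Distance covered L = 7.015e+05 mm = 701.5 m.
Convert: Hardness H = 6376 MPa = 6.376e+09 Pa.
Restated in SI base units: W = 29.88 N, H = 6.376e+09 Pa, K = 2.607e-06.
Volume removed: V = K·W·L/H = 2.607e-06 · 29.88 · 701.5 / 6.376e+09 = 8.570e-12 m³.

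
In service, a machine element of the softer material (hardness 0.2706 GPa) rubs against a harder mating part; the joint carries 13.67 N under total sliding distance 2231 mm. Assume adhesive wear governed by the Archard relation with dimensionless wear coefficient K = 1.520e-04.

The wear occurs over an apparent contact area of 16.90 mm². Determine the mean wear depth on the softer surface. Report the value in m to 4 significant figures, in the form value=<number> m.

value=1.014e-06 m

The algebra keeps full precision. Intermediate values are displayed rounded; a lone final rounding: 4 significant figures.
Total distance L = 2231 mm = 2.231 m.
Hardness H = 0.2706 GPa = 2.706e+08 Pa.
Contact area A = 16.90 mm² = 1.690e-05 m².
Expressed in SI base units: W = 13.67 N, H = 2.706e+08 Pa, K = 1.520e-04.
By Archard's law, V = K·W·L/H = 1.520e-04 · 13.67 · 2.231 / 2.706e+08 = 1.713e-11 m³.
Mean wear depth h = V/A = 1.713e-11 / 1.690e-05 = 1.014e-06 m.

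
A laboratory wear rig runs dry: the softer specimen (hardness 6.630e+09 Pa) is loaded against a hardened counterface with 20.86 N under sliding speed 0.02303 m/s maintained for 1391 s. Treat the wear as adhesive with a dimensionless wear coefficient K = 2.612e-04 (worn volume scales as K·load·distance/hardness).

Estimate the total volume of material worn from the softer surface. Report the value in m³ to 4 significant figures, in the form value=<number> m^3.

Every step keeps full precision; the intermediates are shown rounded, and one final rounding to 4 significant digits.
Total distance L = v·t = 0.02303 m/s × 1391 s = 32.03 m.
In SI base units: W = 20.86 N, H = 6.630e+09 Pa, K = 2.612e-04.
The Archard volume V = K·W·L/H = 2.612e-04 · 20.86 · 32.03 / 6.630e+09 = 2.633e-11 m³.

value=2.633e-11 m^3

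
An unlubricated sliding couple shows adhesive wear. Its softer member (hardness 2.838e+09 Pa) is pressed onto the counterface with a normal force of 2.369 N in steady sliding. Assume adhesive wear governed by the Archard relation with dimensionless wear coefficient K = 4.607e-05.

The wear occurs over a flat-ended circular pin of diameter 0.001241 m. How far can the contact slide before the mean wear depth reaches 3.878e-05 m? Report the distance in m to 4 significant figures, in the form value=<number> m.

Every step keeps exact precision, and the intermediates are printed rounded, and a lone final rounding, at four significant digits.
Contact area A = π·d²/4 = π·(0.001241 m)²/4 = 1.210e-06 m².
As SI base values: W = 2.369 N, H = 2.838e+09 Pa, K = 4.607e-05.
Permissible volume V_lim = h_lim·A = 3.878e-05 · 1.210e-06 = 4.691e-11 m³.
Thus life L = V_lim·H/(K·W) = 4.691e-11 · 2.838e+09 / (4.607e-05 · 2.369) = 1220 m.

value=1220 m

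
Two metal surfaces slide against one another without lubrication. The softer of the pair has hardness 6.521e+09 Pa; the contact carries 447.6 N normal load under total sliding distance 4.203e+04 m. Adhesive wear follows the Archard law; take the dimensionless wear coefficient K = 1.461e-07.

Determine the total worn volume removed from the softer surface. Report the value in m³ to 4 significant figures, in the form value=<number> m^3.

Each operation carries full float precision; intermediates are shown rounded. Rounded once at the end: four significant figures.
Working in SI base units: W = 447.6 N, H = 6.521e+09 Pa, K = 1.461e-07.
Wear volume V = K·W·L/H = 1.461e-07 · 447.6 · 4.203e+04 / 6.521e+09 = 4.215e-10 m³.

value=4.215e-10 m^3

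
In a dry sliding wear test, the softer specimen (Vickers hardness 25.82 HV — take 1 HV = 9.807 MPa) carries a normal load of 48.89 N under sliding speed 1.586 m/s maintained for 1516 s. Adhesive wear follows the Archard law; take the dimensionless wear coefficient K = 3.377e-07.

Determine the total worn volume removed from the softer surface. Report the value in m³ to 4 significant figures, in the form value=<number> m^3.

The algebra keeps full precision. Printed values are rounded. Rounded once at the end to four significant digits.
Sliding distance L = v·t = 1.586 m/s × 1516 s = 2404 m.
Hardness H = 25.82 HV × 9.807 MPa/HV = 253.2 MPa = 2.532e+08 Pa.
Working in SI base units: W = 48.89 N, H = 2.532e+08 Pa, K = 3.377e-07.
Worn volume V = K·W·L/H = 3.377e-07 · 48.89 · 2404 / 2.532e+08 = 1.568e-10 m³.

value=1.568e-10 m^3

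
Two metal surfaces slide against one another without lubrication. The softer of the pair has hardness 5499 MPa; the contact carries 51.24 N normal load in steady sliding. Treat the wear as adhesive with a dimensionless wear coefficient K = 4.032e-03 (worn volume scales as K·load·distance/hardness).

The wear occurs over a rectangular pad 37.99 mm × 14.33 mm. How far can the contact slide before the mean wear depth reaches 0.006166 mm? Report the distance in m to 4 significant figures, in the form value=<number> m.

Intermediate values are shown rounded — all arithmetic runs at exact precision — rounded once at the end to four significant digits.
Convert: Hardness H = 5499 MPa = 5.499e+09 Pa.
Convert: Pad sides 37.99 mm × 14.33 mm = 0.03799 m × 0.01433 m. Contact area A = 0.03799 m × 0.01433 m = 5.444e-04 m².
Convert: Depth limit h_lim = 0.006166 mm = 6.166e-06 m.
In SI base units, W = 51.24 N, H = 5.499e+09 Pa, K = 4.032e-03.
Allowed volume V_lim = h_lim·A = 6.166e-06 · 5.444e-04 = 3.357e-09 m³.
Life L = V_lim·H/(K·W) = 3.357e-09 · 5.499e+09 / (4.032e-03 · 51.24) = 89.35 m.

value=89.35 m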